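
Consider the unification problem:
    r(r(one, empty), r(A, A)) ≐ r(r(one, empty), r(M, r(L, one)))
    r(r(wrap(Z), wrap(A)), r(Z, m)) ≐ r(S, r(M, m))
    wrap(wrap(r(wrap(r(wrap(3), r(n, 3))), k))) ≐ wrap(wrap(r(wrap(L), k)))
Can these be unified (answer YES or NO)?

YES

Decompose r/2: r(one, empty) ≐ r(one, empty),  r(A, A) ≐ r(M, r(L, one)).
Delete trivial equation r(one, empty) ≐ r(one, empty).
Decompose r/2: A ≐ M,  A ≐ r(L, one).
Bind A := M; substituting into the 2 remaining equations that mention A gives: M ≐ r(L, one),  r(r(wrap(Z), wrap(M)), r(Z, m)) ≐ r(S, r(M, m)).
Bind M := r(L, one); substituting into the one remaining equation that mentions M gives: r(r(wrap(Z), wrap(r(L, one))), r(Z, m)) ≐ r(S, r(r(L, one), m)). Substituting into the earlier binding gives A := r(L, one).
Decompose r/2: r(wrap(Z), wrap(r(L, one))) ≐ S,  r(Z, m) ≐ r(r(L, one), m).
Bind S := r(wrap(Z), wrap(r(L, one))); no other remaining equation mentions S.
Decompose r/2: Z ≐ r(L, one),  m ≐ m.
Bind Z := r(L, one); no other remaining equation mentions Z. Substituting into the earlier binding gives S := r(wrap(r(L, one)), wrap(r(L, one))).
Delete trivial equation m ≐ m.
Decompose wrap/1: wrap(r(wrap(r(wrap(3), r(n, 3))), k)) ≐ wrap(r(wrap(L), k)).
Decompose wrap/1: r(wrap(r(wrap(3), r(n, 3))), k) ≐ r(wrap(L), k).
Decompose r/2: wrap(r(wrap(3), r(n, 3))) ≐ wrap(L),  k ≐ k.
Decompose wrap/1: r(wrap(3), r(n, 3)) ≐ L.
Bind L := r(wrap(3), r(n, 3)); no other remaining equation mentions L. Substituting into the earlier bindings gives A := r(r(wrap(3), r(n, 3)), one), M := r(r(wrap(3), r(n, 3)), one), S := r(wrap(r(r(wrap(3), r(n, 3)), one)), wrap(r(r(wrap(3), r(n, 3)), one))), Z := r(r(wrap(3), r(n, 3)), one).
Delete trivial equation k ≐ k.
No equations remain and no clash or occurs-check failure arose, so a unifier exists.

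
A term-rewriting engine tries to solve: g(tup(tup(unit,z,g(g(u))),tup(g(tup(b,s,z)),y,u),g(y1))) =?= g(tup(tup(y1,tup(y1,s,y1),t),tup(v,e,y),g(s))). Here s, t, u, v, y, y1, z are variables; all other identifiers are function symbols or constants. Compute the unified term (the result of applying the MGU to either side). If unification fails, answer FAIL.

g(tup(tup(unit,tup(unit,unit,unit),g(g(e))),tup(g(tup(b,unit,tup(unit,unit,unit))),e,e),g(unit)))

Decompose g/1: tup(tup(unit,z,g(g(u))),tup(g(tup(b,s,z)),y,u),g(y1)) =?= tup(tup(y1,tup(y1,s,y1),t),tup(v,e,y),g(s)).
Decompose tup/3: tup(unit,z,g(g(u))) =?= tup(y1,tup(y1,s,y1),t),  tup(g(tup(b,s,z)),y,u) =?= tup(v,e,y),  g(y1) =?= g(s).
Decompose tup/3: unit =?= y1,  z =?= tup(y1,s,y1),  g(g(u)) =?= t.
Bind y1 := unit; substituting into the 2 remaining equations that mention y1 gives: z =?= tup(unit,s,unit),  g(unit) =?= g(s).
Bind z := tup(unit,s,unit); substituting into the one remaining equation that mentions z gives: tup(g(tup(b,s,tup(unit,s,unit))),y,u) =?= tup(v,e,y).
Bind t := g(g(u)); no other remaining equation mentions t.
Decompose tup/3: g(tup(b,s,tup(unit,s,unit))) =?= v,  y =?= e,  u =?= y.
Bind v := g(tup(b,s,tup(unit,s,unit))); no other remaining equation mentions v.
Bind y := e; substituting into the one remaining equation that mentions y gives: u =?= e.
Bind u := e; no other remaining equation mentions u. Substituting into the earlier binding gives t := g(g(e)).
Decompose g/1: unit =?= s.
Bind s := unit. Substituting into the earlier bindings gives z := tup(unit,unit,unit), v := g(tup(b,unit,tup(unit,unit,unit))).
Applying the MGU to either side gives g(tup(tup(unit,tup(unit,unit,unit),g(g(e))),tup(g(tup(b,unit,tup(unit,unit,unit))),e,e),g(unit))).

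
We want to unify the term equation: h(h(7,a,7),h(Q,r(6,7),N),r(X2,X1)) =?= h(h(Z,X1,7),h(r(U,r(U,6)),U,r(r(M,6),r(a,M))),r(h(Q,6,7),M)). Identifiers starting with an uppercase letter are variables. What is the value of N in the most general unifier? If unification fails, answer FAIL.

r(r(a,6),r(a,a))

Decompose h/3: h(7,a,7) =?= h(Z,X1,7),  h(Q,r(6,7),N) =?= h(r(U,r(U,6)),U,r(r(M,6),r(a,M))),  r(X2,X1) =?= r(h(Q,6,7),M).
Decompose h/3: 7 =?= Z,  a =?= X1,  7 =?= 7.
Bind Z := 7; no other remaining equation mentions Z.
Bind X1 := a; substituting into the one remaining equation that mentions X1 gives: r(X2,a) =?= r(h(Q,6,7),M).
Delete trivial equation 7 =?= 7.
Decompose h/3: Q =?= r(U,r(U,6)),  r(6,7) =?= U,  N =?= r(r(M,6),r(a,M)).
Bind Q := r(U,r(U,6)); substituting into the one remaining equation that mentions Q gives: r(X2,a) =?= r(h(r(U,r(U,6)),6,7),M).
Bind U := r(6,7); substituting into the one remaining equation that mentions U gives: r(X2,a) =?= r(h(r(r(6,7),r(r(6,7),6)),6,7),M). Substituting into the earlier binding gives Q := r(r(6,7),r(r(6,7),6)).
Bind N := r(r(M,6),r(a,M)); no other remaining equation mentions N.
Decompose r/2: X2 =?= h(r(r(6,7),r(r(6,7),6)),6,7),  a =?= M.
Bind X2 := h(r(r(6,7),r(r(6,7),6)),6,7); no other remaining equation mentions X2.
Bind M := a. Substituting into the earlier binding gives N := r(r(a,6),r(a,a)).
MGU = { Z -> 7, X1 -> a, Q -> r(r(6,7),r(r(6,7),6)), U -> r(6,7), N -> r(r(a,6),r(a,a)), X2 -> h(r(r(6,7),r(r(6,7),6)),6,7), M -> a }, so N -> r(r(a,6),r(a,a)).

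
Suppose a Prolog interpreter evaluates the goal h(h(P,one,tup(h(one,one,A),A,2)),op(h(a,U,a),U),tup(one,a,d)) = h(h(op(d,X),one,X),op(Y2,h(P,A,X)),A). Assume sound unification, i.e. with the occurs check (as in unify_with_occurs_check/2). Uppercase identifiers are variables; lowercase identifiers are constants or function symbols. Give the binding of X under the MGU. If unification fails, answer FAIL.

tup(h(one,one,tup(one,a,d)),tup(one,a,d),2)

Decompose h/3: h(P,one,tup(h(one,one,A),A,2)) = h(op(d,X),one,X),  op(h(a,U,a),U) = op(Y2,h(P,A,X)),  tup(one,a,d) = A.
Decompose h/3: P = op(d,X),  one = one,  tup(h(one,one,A),A,2) = X.
Bind P := op(d,X); substituting into the one remaining equation that mentions P gives: op(h(a,U,a),U) = op(Y2,h(op(d,X),A,X)).
Delete trivial equation one = one.
Bind X := tup(h(one,one,A),A,2); substituting into the one remaining equation that mentions X gives: op(h(a,U,a),U) = op(Y2,h(op(d,tup(h(one,one,A),A,2)),A,tup(h(one,one,A),A,2))). Substituting into the earlier binding gives P := op(d,tup(h(one,one,A),A,2)).
Decompose op/2: h(a,U,a) = Y2,  U = h(op(d,tup(h(one,one,A),A,2)),A,tup(h(one,one,A),A,2)).
Bind Y2 := h(a,U,a); no other remaining equation mentions Y2.
Bind U := h(op(d,tup(h(one,one,A),A,2)),A,tup(h(one,one,A),A,2)); no other remaining equation mentions U. Substituting into the earlier binding gives Y2 := h(a,h(op(d,tup(h(one,one,A),A,2)),A,tup(h(one,one,A),A,2)),a).
Bind A := tup(one,a,d). Substituting into the earlier bindings gives P := op(d,tup(h(one,one,tup(one,a,d)),tup(one,a,d),2)), X := tup(h(one,one,tup(one,a,d)),tup(one,a,d),2), Y2 := h(a,h(op(d,tup(h(one,one,tup(one,a,d)),tup(one,a,d),2)),tup(one,a,d),tup(h(one,one,tup(one,a,d)),tup(one,a,d),2)),a), U := h(op(d,tup(h(one,one,tup(one,a,d)),tup(one,a,d),2)),tup(one,a,d),tup(h(one,one,tup(one,a,d)),tup(one,a,d),2)).
MGU = { P -> op(d,tup(h(one,one,tup(one,a,d)),tup(one,a,d),2)), X -> tup(h(one,one,tup(one,a,d)),tup(one,a,d),2), Y2 -> h(a,h(op(d,tup(h(one,one,tup(one,a,d)),tup(one,a,d),2)),tup(one,a,d),tup(h(one,one,tup(one,a,d)),tup(one,a,d),2)),a), U -> h(op(d,tup(h(one,one,tup(one,a,d)),tup(one,a,d),2)),tup(one,a,d),tup(h(one,one,tup(one,a,d)),tup(one,a,d),2)), A -> tup(one,a,d) }, so X -> tup(h(one,one,tup(one,a,d)),tup(one,a,d),2).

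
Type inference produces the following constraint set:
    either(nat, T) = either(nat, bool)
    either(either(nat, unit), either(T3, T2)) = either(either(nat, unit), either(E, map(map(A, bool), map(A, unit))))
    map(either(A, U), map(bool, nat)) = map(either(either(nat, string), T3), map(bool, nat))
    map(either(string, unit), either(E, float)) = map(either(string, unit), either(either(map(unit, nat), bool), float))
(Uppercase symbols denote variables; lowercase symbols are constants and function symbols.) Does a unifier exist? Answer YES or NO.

YES

Decompose either/2: nat = nat,  T = bool.
Delete trivial equation nat = nat.
Bind T := bool; no other remaining equation mentions T.
Decompose either/2: either(nat, unit) = either(nat, unit),  either(T3, T2) = either(E, map(map(A, bool), map(A, unit))).
Delete trivial equation either(nat, unit) = either(nat, unit).
Decompose either/2: T3 = E,  T2 = map(map(A, bool), map(A, unit)).
Bind T3 := E; substituting into the one remaining equation that mentions T3 gives: map(either(A, U), map(bool, nat)) = map(either(either(nat, string), E), map(bool, nat)).
Bind T2 := map(map(A, bool), map(A, unit)); no other remaining equation mentions T2.
Decompose map/2: either(A, U) = either(either(nat, string), E),  map(bool, nat) = map(bool, nat).
Decompose either/2: A = either(nat, string),  U = E.
Bind A := either(nat, string); no other remaining equation mentions A. Substituting into the earlier binding gives T2 := map(map(either(nat, string), bool), map(either(nat, string), unit)).
Bind U := E; no other remaining equation mentions U.
Delete trivial equation map(bool, nat) = map(bool, nat).
Decompose map/2: either(string, unit) = either(string, unit),  either(E, float) = either(either(map(unit, nat), bool), float).
Delete trivial equation either(string, unit) = either(string, unit).
Decompose either/2: E = either(map(unit, nat), bool),  float = float.
Bind E := either(map(unit, nat), bool); no other remaining equation mentions E. Substituting into the earlier bindings gives T3 := either(map(unit, nat), bool), U := either(map(unit, nat), bool).
Delete trivial equation float = float.
No equations remain and no clash or occurs-check failure arose, so a unifier exists.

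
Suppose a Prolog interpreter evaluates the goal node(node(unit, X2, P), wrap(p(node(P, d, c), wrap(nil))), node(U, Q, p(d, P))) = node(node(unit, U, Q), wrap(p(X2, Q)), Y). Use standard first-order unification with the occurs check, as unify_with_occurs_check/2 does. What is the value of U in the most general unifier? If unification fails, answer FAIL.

node(wrap(nil), d, c)

Decompose node/3: node(unit, X2, P) = node(unit, U, Q),  wrap(p(node(P, d, c), wrap(nil))) = wrap(p(X2, Q)),  node(U, Q, p(d, P)) = Y.
Decompose node/3: unit = unit,  X2 = U,  P = Q.
Delete trivial equation unit = unit.
Bind X2 := U; substituting into the one remaining equation that mentions X2 gives: wrap(p(node(P, d, c), wrap(nil))) = wrap(p(U, Q)).
Bind P := Q; substituting into the remaining equations gives: wrap(p(node(Q, d, c), wrap(nil))) = wrap(p(U, Q)),  node(U, Q, p(d, Q)) = Y.
Decompose wrap/1: p(node(Q, d, c), wrap(nil)) = p(U, Q).
Decompose p/2: node(Q, d, c) = U,  wrap(nil) = Q.
Bind U := node(Q, d, c); substituting into the one remaining equation that mentions U gives: node(node(Q, d, c), Q, p(d, Q)) = Y. Substituting into the earlier binding gives X2 := node(Q, d, c).
Bind Q := wrap(nil); substituting into the remaining equation gives: node(node(wrap(nil), d, c), wrap(nil), p(d, wrap(nil))) = Y. Substituting into the earlier bindings gives X2 := node(wrap(nil), d, c), P := wrap(nil), U := node(wrap(nil), d, c).
Bind Y := node(node(wrap(nil), d, c), wrap(nil), p(d, wrap(nil))).
MGU = { X2 = node(wrap(nil), d, c), P = wrap(nil), U = node(wrap(nil), d, c), Q = wrap(nil), Y = node(node(wrap(nil), d, c), wrap(nil), p(d, wrap(nil))) }, so U = node(wrap(nil), d, c).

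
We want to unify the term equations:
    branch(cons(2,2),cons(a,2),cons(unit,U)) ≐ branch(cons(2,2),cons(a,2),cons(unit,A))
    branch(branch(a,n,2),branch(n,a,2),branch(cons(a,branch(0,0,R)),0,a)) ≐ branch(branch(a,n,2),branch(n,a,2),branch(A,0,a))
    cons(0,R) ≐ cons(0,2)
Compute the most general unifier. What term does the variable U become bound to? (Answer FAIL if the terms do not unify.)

cons(a,branch(0,0,2))

Decompose branch/3: cons(2,2) ≐ cons(2,2),  cons(a,2) ≐ cons(a,2),  cons(unit,U) ≐ cons(unit,A).
Delete trivial equation cons(2,2) ≐ cons(2,2).
Delete trivial equation cons(a,2) ≐ cons(a,2).
Decompose cons/2: unit ≐ unit,  U ≐ A.
Delete trivial equation unit ≐ unit.
Bind U := A; no other remaining equation mentions U.
Decompose branch/3: branch(a,n,2) ≐ branch(a,n,2),  branch(n,a,2) ≐ branch(n,a,2),  branch(cons(a,branch(0,0,R)),0,a) ≐ branch(A,0,a).
Delete trivial equation branch(a,n,2) ≐ branch(a,n,2).
Delete trivial equation branch(n,a,2) ≐ branch(n,a,2).
Decompose branch/3: cons(a,branch(0,0,R)) ≐ A,  0 ≐ 0,  a ≐ a.
Bind A := cons(a,branch(0,0,R)); no other remaining equation mentions A. Substituting into the earlier binding gives U := cons(a,branch(0,0,R)).
Delete trivial equation 0 ≐ 0.
Delete trivial equation a ≐ a.
Decompose cons/2: 0 ≐ 0,  R ≐ 2.
Delete trivial equation 0 ≐ 0.
Bind R := 2. Substituting into the earlier bindings gives U := cons(a,branch(0,0,2)), A := cons(a,branch(0,0,2)).
MGU = { U -> cons(a,branch(0,0,2)), A -> cons(a,branch(0,0,2)), R -> 2 }, so U -> cons(a,branch(0,0,2)).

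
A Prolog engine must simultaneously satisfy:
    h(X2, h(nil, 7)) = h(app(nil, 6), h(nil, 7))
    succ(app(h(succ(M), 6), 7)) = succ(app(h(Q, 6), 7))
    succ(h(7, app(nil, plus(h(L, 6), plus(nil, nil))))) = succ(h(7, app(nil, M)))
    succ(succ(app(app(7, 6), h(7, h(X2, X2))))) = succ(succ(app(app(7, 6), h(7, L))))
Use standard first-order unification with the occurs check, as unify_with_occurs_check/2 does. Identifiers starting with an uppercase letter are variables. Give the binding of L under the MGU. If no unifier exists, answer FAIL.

h(app(nil, 6), app(nil, 6))

Decompose h/2: X2 = app(nil, 6),  h(nil, 7) = h(nil, 7).
Bind X2 := app(nil, 6); substituting into the one remaining equation that mentions X2 gives: succ(succ(app(app(7, 6), h(7, h(app(nil, 6), app(nil, 6)))))) = succ(succ(app(app(7, 6), h(7, L)))).
Delete trivial equation h(nil, 7) = h(nil, 7).
Decompose succ/1: app(h(succ(M), 6), 7) = app(h(Q, 6), 7).
Decompose app/2: h(succ(M), 6) = h(Q, 6),  7 = 7.
Decompose h/2: succ(M) = Q,  6 = 6.
Bind Q := succ(M); no other remaining equation mentions Q.
Delete trivial equation 6 = 6.
Delete trivial equation 7 = 7.
Decompose succ/1: h(7, app(nil, plus(h(L, 6), plus(nil, nil)))) = h(7, app(nil, M)).
Decompose h/2: 7 = 7,  app(nil, plus(h(L, 6), plus(nil, nil))) = app(nil, M).
Delete trivial equation 7 = 7.
Decompose app/2: nil = nil,  plus(h(L, 6), plus(nil, nil)) = M.
Delete trivial equation nil = nil.
Bind M := plus(h(L, 6), plus(nil, nil)); no other remaining equation mentions M. Substituting into the earlier binding gives Q := succ(plus(h(L, 6), plus(nil, nil))).
Decompose succ/1: succ(app(app(7, 6), h(7, h(app(nil, 6), app(nil, 6))))) = succ(app(app(7, 6), h(7, L))).
Decompose succ/1: app(app(7, 6), h(7, h(app(nil, 6), app(nil, 6)))) = app(app(7, 6), h(7, L)).
Decompose app/2: app(7, 6) = app(7, 6),  h(7, h(app(nil, 6), app(nil, 6))) = h(7, L).
Delete trivial equation app(7, 6) = app(7, 6).
Decompose h/2: 7 = 7,  h(app(nil, 6), app(nil, 6)) = L.
Delete trivial equation 7 = 7.
Bind L := h(app(nil, 6), app(nil, 6)). Substituting into the earlier bindings gives Q := succ(plus(h(h(app(nil, 6), app(nil, 6)), 6), plus(nil, nil))), M := plus(h(h(app(nil, 6), app(nil, 6)), 6), plus(nil, nil)).
MGU = { X2 = app(nil, 6), Q = succ(plus(h(h(app(nil, 6), app(nil, 6)), 6), plus(nil, nil))), M = plus(h(h(app(nil, 6), app(nil, 6)), 6), plus(nil, nil)), L = h(app(nil, 6), app(nil, 6)) }, so L = h(app(nil, 6), app(nil, 6)).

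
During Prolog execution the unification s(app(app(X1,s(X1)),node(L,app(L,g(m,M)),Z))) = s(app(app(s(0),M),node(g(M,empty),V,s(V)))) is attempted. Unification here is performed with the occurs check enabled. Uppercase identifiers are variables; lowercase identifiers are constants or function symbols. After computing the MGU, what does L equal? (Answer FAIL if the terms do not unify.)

Decompose s/1: app(app(X1,s(X1)),node(L,app(L,g(m,M)),Z)) = app(app(s(0),M),node(g(M,empty),V,s(V))).
Decompose app/2: app(X1,s(X1)) = app(s(0),M),  node(L,app(L,g(m,M)),Z) = node(g(M,empty),V,s(V)).
Decompose app/2: X1 = s(0),  s(X1) = M.
Bind X1 := s(0); substituting into the one remaining equation that mentions X1 gives: s(s(0)) = M.
Bind M := s(s(0)); substituting into the remaining equation gives: node(L,app(L,g(m,s(s(0)))),Z) = node(g(s(s(0)),empty),V,s(V)).
Decompose node/3: L = g(s(s(0)),empty),  app(L,g(m,s(s(0)))) = V,  Z = s(V).
Bind L := g(s(s(0)),empty); substituting into the one remaining equation that mentions L gives: app(g(s(s(0)),empty),g(m,s(s(0)))) = V.
Bind V := app(g(s(s(0)),empty),g(m,s(s(0)))); substituting into the remaining equation gives: Z = s(app(g(s(s(0)),empty),g(m,s(s(0))))).
Bind Z := s(app(g(s(s(0)),empty),g(m,s(s(0))))).
MGU = { X1 -> s(0), M -> s(s(0)), L -> g(s(s(0)),empty), V -> app(g(s(s(0)),empty),g(m,s(s(0)))), Z -> s(app(g(s(s(0)),empty),g(m,s(s(0))))) }, so L -> g(s(s(0)),empty).

g(s(s(0)),empty)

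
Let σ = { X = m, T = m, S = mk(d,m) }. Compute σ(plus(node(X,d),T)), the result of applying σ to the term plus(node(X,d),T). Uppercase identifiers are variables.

Replace each occurrence of X with m.
Replace each occurrence of T with m.
Result: plus(node(m,d),m).

plus(node(m,d),m)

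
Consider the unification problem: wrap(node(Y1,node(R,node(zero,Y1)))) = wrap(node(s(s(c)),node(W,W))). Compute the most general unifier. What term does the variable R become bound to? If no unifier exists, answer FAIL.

Decompose wrap/1: node(Y1,node(R,node(zero,Y1))) = node(s(s(c)),node(W,W)).
Decompose node/2: Y1 = s(s(c)),  node(R,node(zero,Y1)) = node(W,W).
Bind Y1 := s(s(c)); substituting into the remaining equation gives: node(R,node(zero,s(s(c)))) = node(W,W).
Decompose node/2: R = W,  node(zero,s(s(c))) = W.
Bind R := W; no other remaining equation mentions R.
Bind W := node(zero,s(s(c))). Substituting into the earlier binding gives R := node(zero,s(s(c))).
MGU = { Y1 := s(s(c)), R := node(zero,s(s(c))), W := node(zero,s(s(c))) }, so R := node(zero,s(s(c))).

node(zero,s(s(c)))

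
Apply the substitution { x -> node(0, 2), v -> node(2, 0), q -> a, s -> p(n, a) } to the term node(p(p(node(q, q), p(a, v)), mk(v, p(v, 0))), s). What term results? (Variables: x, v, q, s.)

Replace each occurrence of v with node(2, 0).
Replace each occurrence of q with a.
Replace each occurrence of s with p(n, a).
Result: node(p(p(node(a, a), p(a, node(2, 0))), mk(node(2, 0), p(node(2, 0), 0))), p(n, a)).

node(p(p(node(a, a), p(a, node(2, 0))), mk(node(2, 0), p(node(2, 0), 0))), p(n, a))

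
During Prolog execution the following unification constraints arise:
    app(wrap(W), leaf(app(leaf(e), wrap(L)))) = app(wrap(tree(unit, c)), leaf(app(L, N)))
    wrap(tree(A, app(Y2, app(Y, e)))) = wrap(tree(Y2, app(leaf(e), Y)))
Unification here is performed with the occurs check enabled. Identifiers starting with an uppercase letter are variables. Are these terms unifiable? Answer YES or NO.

NO

Decompose app/2: wrap(W) = wrap(tree(unit, c)),  leaf(app(leaf(e), wrap(L))) = leaf(app(L, N)).
Decompose wrap/1: W = tree(unit, c).
Bind W := tree(unit, c); no other remaining equation mentions W.
Decompose leaf/1: app(leaf(e), wrap(L)) = app(L, N).
Decompose app/2: leaf(e) = L,  wrap(L) = N.
Bind L := leaf(e); substituting into the one remaining equation that mentions L gives: wrap(leaf(e)) = N.
Bind N := wrap(leaf(e)); no other remaining equation mentions N.
Decompose wrap/1: tree(A, app(Y2, app(Y, e))) = tree(Y2, app(leaf(e), Y)).
Decompose tree/2: A = Y2,  app(Y2, app(Y, e)) = app(leaf(e), Y).
Bind A := Y2; no other remaining equation mentions A.
Decompose app/2: Y2 = leaf(e),  app(Y, e) = Y.
Bind Y2 := leaf(e); no other remaining equation mentions Y2. Substituting into the earlier binding gives A := leaf(e).
Occurs check fails: Y occurs in app(Y, e); the equation Y = app(Y, e) has no finite solution.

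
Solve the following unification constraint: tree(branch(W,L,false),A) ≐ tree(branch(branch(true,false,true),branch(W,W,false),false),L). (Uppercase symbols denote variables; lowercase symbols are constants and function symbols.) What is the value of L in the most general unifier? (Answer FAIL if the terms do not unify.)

branch(branch(true,false,true),branch(true,false,true),false)

Decompose tree/2: branch(W,L,false) ≐ branch(branch(true,false,true),branch(W,W,false),false),  A ≐ L.
Decompose branch/3: W ≐ branch(true,false,true),  L ≐ branch(W,W,false),  false ≐ false.
Bind W := branch(true,false,true); substituting into the one remaining equation that mentions W gives: L ≐ branch(branch(true,false,true),branch(true,false,true),false).
Bind L := branch(branch(true,false,true),branch(true,false,true),false); substituting into the one remaining equation that mentions L gives: A ≐ branch(branch(true,false,true),branch(true,false,true),false).
Delete trivial equation false ≐ false.
Bind A := branch(branch(true,false,true),branch(true,false,true),false).
MGU = { W ↦ branch(true,false,true), L ↦ branch(branch(true,false,true),branch(true,false,true),false), A ↦ branch(branch(true,false,true),branch(true,false,true),false) }, so L ↦ branch(branch(true,false,true),branch(true,false,true),false).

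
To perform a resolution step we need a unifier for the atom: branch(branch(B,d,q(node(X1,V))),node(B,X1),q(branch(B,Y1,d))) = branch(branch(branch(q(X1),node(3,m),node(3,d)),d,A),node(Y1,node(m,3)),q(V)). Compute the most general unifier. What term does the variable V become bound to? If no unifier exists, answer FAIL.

Decompose branch/3: branch(B,d,q(node(X1,V))) = branch(branch(q(X1),node(3,m),node(3,d)),d,A),  node(B,X1) = node(Y1,node(m,3)),  q(branch(B,Y1,d)) = q(V).
Decompose branch/3: B = branch(q(X1),node(3,m),node(3,d)),  d = d,  q(node(X1,V)) = A.
Bind B := branch(q(X1),node(3,m),node(3,d)); substituting into the 2 remaining equations that mention B gives: node(branch(q(X1),node(3,m),node(3,d)),X1) = node(Y1,node(m,3)),  q(branch(branch(q(X1),node(3,m),node(3,d)),Y1,d)) = q(V).
Delete trivial equation d = d.
Bind A := q(node(X1,V)); no other remaining equation mentions A.
Decompose node/2: branch(q(X1),node(3,m),node(3,d)) = Y1,  X1 = node(m,3).
Bind Y1 := branch(q(X1),node(3,m),node(3,d)); substituting into the one remaining equation that mentions Y1 gives: q(branch(branch(q(X1),node(3,m),node(3,d)),branch(q(X1),node(3,m),node(3,d)),d)) = q(V).
Bind X1 := node(m,3); substituting into the remaining equation gives: q(branch(branch(q(node(m,3)),node(3,m),node(3,d)),branch(q(node(m,3)),node(3,m),node(3,d)),d)) = q(V). Substituting into the earlier bindings gives B := branch(q(node(m,3)),node(3,m),node(3,d)), A := q(node(node(m,3),V)), Y1 := branch(q(node(m,3)),node(3,m),node(3,d)).
Decompose q/1: branch(branch(q(node(m,3)),node(3,m),node(3,d)),branch(q(node(m,3)),node(3,m),node(3,d)),d) = V.
Bind V := branch(branch(q(node(m,3)),node(3,m),node(3,d)),branch(q(node(m,3)),node(3,m),node(3,d)),d). Substituting into the earlier binding gives A := q(node(node(m,3),branch(branch(q(node(m,3)),node(3,m),node(3,d)),branch(q(node(m,3)),node(3,m),node(3,d)),d))).
MGU = { B ↦ branch(q(node(m,3)),node(3,m),node(3,d)), A ↦ q(node(node(m,3),branch(branch(q(node(m,3)),node(3,m),node(3,d)),branch(q(node(m,3)),node(3,m),node(3,d)),d))), Y1 ↦ branch(q(node(m,3)),node(3,m),node(3,d)), X1 ↦ node(m,3), V ↦ branch(branch(q(node(m,3)),node(3,m),node(3,d)),branch(q(node(m,3)),node(3,m),node(3,d)),d) }, so V ↦ branch(branch(q(node(m,3)),node(3,m),node(3,d)),branch(q(node(m,3)),node(3,m),node(3,d)),d).

branch(branch(q(node(m,3)),node(3,m),node(3,d)),branch(q(node(m,3)),node(3,m),node(3,d)),d)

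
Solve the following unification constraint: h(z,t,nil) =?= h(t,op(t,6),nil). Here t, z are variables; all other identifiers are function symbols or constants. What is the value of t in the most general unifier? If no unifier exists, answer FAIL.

Decompose h/3: z =?= t,  t =?= op(t,6),  nil =?= nil.
Bind z := t; no other remaining equation mentions z.
Occurs check fails: t occurs in op(t,6); the equation t =?= op(t,6) has no finite solution.

FAIL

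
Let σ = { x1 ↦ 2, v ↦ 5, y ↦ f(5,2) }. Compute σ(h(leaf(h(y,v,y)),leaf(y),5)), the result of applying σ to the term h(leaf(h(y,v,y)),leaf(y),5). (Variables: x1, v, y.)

h(leaf(h(f(5,2),5,f(5,2))),leaf(f(5,2)),5)

Replace each occurrence of v with 5.
Replace each occurrence of y with f(5,2).
Result: h(leaf(h(f(5,2),5,f(5,2))),leaf(f(5,2)),5).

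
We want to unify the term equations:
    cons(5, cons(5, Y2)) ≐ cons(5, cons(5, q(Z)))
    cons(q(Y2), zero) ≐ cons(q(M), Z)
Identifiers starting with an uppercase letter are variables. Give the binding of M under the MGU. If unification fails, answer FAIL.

q(zero)

Decompose cons/2: 5 ≐ 5,  cons(5, Y2) ≐ cons(5, q(Z)).
Delete trivial equation 5 ≐ 5.
Decompose cons/2: 5 ≐ 5,  Y2 ≐ q(Z).
Delete trivial equation 5 ≐ 5.
Bind Y2 := q(Z); substituting into the remaining equation gives: cons(q(q(Z)), zero) ≐ cons(q(M), Z).
Decompose cons/2: q(q(Z)) ≐ q(M),  zero ≐ Z.
Decompose q/1: q(Z) ≐ M.
Bind M := q(Z); no other remaining equation mentions M.
Bind Z := zero. Substituting into the earlier bindings gives Y2 := q(zero), M := q(zero).
MGU = { Y2 -> q(zero), M -> q(zero), Z -> zero }, so M -> q(zero).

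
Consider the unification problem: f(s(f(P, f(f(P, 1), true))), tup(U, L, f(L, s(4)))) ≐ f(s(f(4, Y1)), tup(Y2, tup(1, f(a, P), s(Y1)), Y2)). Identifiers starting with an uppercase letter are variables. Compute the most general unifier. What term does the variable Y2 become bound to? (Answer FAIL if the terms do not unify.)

f(tup(1, f(a, 4), s(f(f(4, 1), true))), s(4))

Decompose f/2: s(f(P, f(f(P, 1), true))) ≐ s(f(4, Y1)),  tup(U, L, f(L, s(4))) ≐ tup(Y2, tup(1, f(a, P), s(Y1)), Y2).
Decompose s/1: f(P, f(f(P, 1), true)) ≐ f(4, Y1).
Decompose f/2: P ≐ 4,  f(f(P, 1), true) ≐ Y1.
Bind P := 4; substituting into the remaining equations gives: f(f(4, 1), true) ≐ Y1,  tup(U, L, f(L, s(4))) ≐ tup(Y2, tup(1, f(a, 4), s(Y1)), Y2).
Bind Y1 := f(f(4, 1), true); substituting into the remaining equation gives: tup(U, L, f(L, s(4))) ≐ tup(Y2, tup(1, f(a, 4), s(f(f(4, 1), true))), Y2).
Decompose tup/3: U ≐ Y2,  L ≐ tup(1, f(a, 4), s(f(f(4, 1), true))),  f(L, s(4)) ≐ Y2.
Bind U := Y2; no other remaining equation mentions U.
Bind L := tup(1, f(a, 4), s(f(f(4, 1), true))); substituting into the remaining equation gives: f(tup(1, f(a, 4), s(f(f(4, 1), true))), s(4)) ≐ Y2.
Bind Y2 := f(tup(1, f(a, 4), s(f(f(4, 1), true))), s(4)). Substituting into the earlier binding gives U := f(tup(1, f(a, 4), s(f(f(4, 1), true))), s(4)).
MGU = { P := 4, Y1 := f(f(4, 1), true), U := f(tup(1, f(a, 4), s(f(f(4, 1), true))), s(4)), L := tup(1, f(a, 4), s(f(f(4, 1), true))), Y2 := f(tup(1, f(a, 4), s(f(f(4, 1), true))), s(4)) }, so Y2 := f(tup(1, f(a, 4), s(f(f(4, 1), true))), s(4)).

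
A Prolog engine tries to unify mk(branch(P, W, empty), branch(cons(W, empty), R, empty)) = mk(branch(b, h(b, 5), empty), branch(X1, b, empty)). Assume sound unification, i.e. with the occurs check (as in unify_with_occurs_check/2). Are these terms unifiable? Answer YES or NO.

Decompose mk/2: branch(P, W, empty) = branch(b, h(b, 5), empty),  branch(cons(W, empty), R, empty) = branch(X1, b, empty).
Decompose branch/3: P = b,  W = h(b, 5),  empty = empty.
Bind P := b; no other remaining equation mentions P.
Bind W := h(b, 5); substituting into the one remaining equation that mentions W gives: branch(cons(h(b, 5), empty), R, empty) = branch(X1, b, empty).
Delete trivial equation empty = empty.
Decompose branch/3: cons(h(b, 5), empty) = X1,  R = b,  empty = empty.
Bind X1 := cons(h(b, 5), empty); no other remaining equation mentions X1.
Bind R := b; no other remaining equation mentions R.
Delete trivial equation empty = empty.
No equations remain and no clash or occurs-check failure arose, so a unifier exists.

YES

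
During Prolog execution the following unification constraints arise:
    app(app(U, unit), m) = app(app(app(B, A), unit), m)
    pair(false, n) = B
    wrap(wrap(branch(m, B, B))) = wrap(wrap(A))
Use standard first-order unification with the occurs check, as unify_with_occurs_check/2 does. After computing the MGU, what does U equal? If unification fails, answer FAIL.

Decompose app/2: app(U, unit) = app(app(B, A), unit),  m = m.
Decompose app/2: U = app(B, A),  unit = unit.
Bind U := app(B, A); no other remaining equation mentions U.
Delete trivial equation unit = unit.
Delete trivial equation m = m.
Bind B := pair(false, n); substituting into the remaining equation gives: wrap(wrap(branch(m, pair(false, n), pair(false, n)))) = wrap(wrap(A)). Substituting into the earlier binding gives U := app(pair(false, n), A).
Decompose wrap/1: wrap(branch(m, pair(false, n), pair(false, n))) = wrap(A).
Decompose wrap/1: branch(m, pair(false, n), pair(false, n)) = A.
Bind A := branch(m, pair(false, n), pair(false, n)). Substituting into the earlier binding gives U := app(pair(false, n), branch(m, pair(false, n), pair(false, n))).
MGU = { U -> app(pair(false, n), branch(m, pair(false, n), pair(false, n))), B -> pair(false, n), A -> branch(m, pair(false, n), pair(false, n)) }, so U -> app(pair(false, n), branch(m, pair(false, n), pair(false, n))).

app(pair(false, n), branch(m, pair(false, n), pair(false, n)))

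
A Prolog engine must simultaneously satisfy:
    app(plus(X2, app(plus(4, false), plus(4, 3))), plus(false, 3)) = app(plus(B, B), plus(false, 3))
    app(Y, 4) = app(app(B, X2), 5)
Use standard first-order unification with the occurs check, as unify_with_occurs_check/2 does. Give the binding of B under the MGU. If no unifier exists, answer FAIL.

FAIL

Decompose app/2: plus(X2, app(plus(4, false), plus(4, 3))) = plus(B, B),  plus(false, 3) = plus(false, 3).
Decompose plus/2: X2 = B,  app(plus(4, false), plus(4, 3)) = B.
Bind X2 := B; substituting into the one remaining equation that mentions X2 gives: app(Y, 4) = app(app(B, B), 5).
Bind B := app(plus(4, false), plus(4, 3)); substituting into the one remaining equation that mentions B gives: app(Y, 4) = app(app(app(plus(4, false), plus(4, 3)), app(plus(4, false), plus(4, 3))), 5). Substituting into the earlier binding gives X2 := app(plus(4, false), plus(4, 3)).
Delete trivial equation plus(false, 3) = plus(false, 3).
Decompose app/2: Y = app(app(plus(4, false), plus(4, 3)), app(plus(4, false), plus(4, 3))),  4 = 5.
Bind Y := app(app(plus(4, false), plus(4, 3)), app(plus(4, false), plus(4, 3))); no other remaining equation mentions Y.
Clash: constants 4 and 5 differ; no unifier exists.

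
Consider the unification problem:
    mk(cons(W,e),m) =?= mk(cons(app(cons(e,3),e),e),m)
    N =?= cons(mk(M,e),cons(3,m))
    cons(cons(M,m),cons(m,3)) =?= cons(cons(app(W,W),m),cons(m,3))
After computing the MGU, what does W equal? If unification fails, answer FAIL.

app(cons(e,3),e)

Decompose mk/2: cons(W,e) =?= cons(app(cons(e,3),e),e),  m =?= m.
Decompose cons/2: W =?= app(cons(e,3),e),  e =?= e.
Bind W := app(cons(e,3),e); substituting into the one remaining equation that mentions W gives: cons(cons(M,m),cons(m,3)) =?= cons(cons(app(app(cons(e,3),e),app(cons(e,3),e)),m),cons(m,3)).
Delete trivial equation e =?= e.
Delete trivial equation m =?= m.
Bind N := cons(mk(M,e),cons(3,m)); no other remaining equation mentions N.
Decompose cons/2: cons(M,m) =?= cons(app(app(cons(e,3),e),app(cons(e,3),e)),m),  cons(m,3) =?= cons(m,3).
Decompose cons/2: M =?= app(app(cons(e,3),e),app(cons(e,3),e)),  m =?= m.
Bind M := app(app(cons(e,3),e),app(cons(e,3),e)); no other remaining equation mentions M. Substituting into the earlier binding gives N := cons(mk(app(app(cons(e,3),e),app(cons(e,3),e)),e),cons(3,m)).
Delete trivial equation m =?= m.
Delete trivial equation cons(m,3) =?= cons(m,3).
MGU = { W := app(cons(e,3),e), N := cons(mk(app(app(cons(e,3),e),app(cons(e,3),e)),e),cons(3,m)), M := app(app(cons(e,3),e),app(cons(e,3),e)) }, so W := app(cons(e,3),e).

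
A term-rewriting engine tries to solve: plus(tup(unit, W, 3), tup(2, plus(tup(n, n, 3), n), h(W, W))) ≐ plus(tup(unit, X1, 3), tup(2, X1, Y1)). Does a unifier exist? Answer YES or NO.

YES

Decompose plus/2: tup(unit, W, 3) ≐ tup(unit, X1, 3),  tup(2, plus(tup(n, n, 3), n), h(W, W)) ≐ tup(2, X1, Y1).
Decompose tup/3: unit ≐ unit,  W ≐ X1,  3 ≐ 3.
Delete trivial equation unit ≐ unit.
Bind W := X1; substituting into the one remaining equation that mentions W gives: tup(2, plus(tup(n, n, 3), n), h(X1, X1)) ≐ tup(2, X1, Y1).
Delete trivial equation 3 ≐ 3.
Decompose tup/3: 2 ≐ 2,  plus(tup(n, n, 3), n) ≐ X1,  h(X1, X1) ≐ Y1.
Delete trivial equation 2 ≐ 2.
Bind X1 := plus(tup(n, n, 3), n); substituting into the remaining equation gives: h(plus(tup(n, n, 3), n), plus(tup(n, n, 3), n)) ≐ Y1. Substituting into the earlier binding gives W := plus(tup(n, n, 3), n).
Bind Y1 := h(plus(tup(n, n, 3), n), plus(tup(n, n, 3), n)).
No equations remain and no clash or occurs-check failure arose, so a unifier exists.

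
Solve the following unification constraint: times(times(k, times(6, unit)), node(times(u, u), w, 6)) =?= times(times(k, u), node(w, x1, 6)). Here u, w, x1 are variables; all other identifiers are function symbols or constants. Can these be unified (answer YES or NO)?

Decompose times/2: times(k, times(6, unit)) =?= times(k, u),  node(times(u, u), w, 6) =?= node(w, x1, 6).
Decompose times/2: k =?= k,  times(6, unit) =?= u.
Delete trivial equation k =?= k.
Bind u := times(6, unit); substituting into the remaining equation gives: node(times(times(6, unit), times(6, unit)), w, 6) =?= node(w, x1, 6).
Decompose node/3: times(times(6, unit), times(6, unit)) =?= w,  w =?= x1,  6 =?= 6.
Bind w := times(times(6, unit), times(6, unit)); substituting into the one remaining equation that mentions w gives: times(times(6, unit), times(6, unit)) =?= x1.
Bind x1 := times(times(6, unit), times(6, unit)); no other remaining equation mentions x1.
Delete trivial equation 6 =?= 6.
No equations remain and no clash or occurs-check failure arose, so a unifier exists.

YES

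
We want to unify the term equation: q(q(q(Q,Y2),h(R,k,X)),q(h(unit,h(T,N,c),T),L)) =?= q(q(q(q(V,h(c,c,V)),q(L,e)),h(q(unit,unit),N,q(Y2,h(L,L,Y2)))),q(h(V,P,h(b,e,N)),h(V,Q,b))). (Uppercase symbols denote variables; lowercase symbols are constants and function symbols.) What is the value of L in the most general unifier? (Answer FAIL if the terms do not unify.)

h(unit,q(unit,h(c,c,unit)),b)

Decompose q/2: q(q(Q,Y2),h(R,k,X)) =?= q(q(q(V,h(c,c,V)),q(L,e)),h(q(unit,unit),N,q(Y2,h(L,L,Y2)))),  q(h(unit,h(T,N,c),T),L) =?= q(h(V,P,h(b,e,N)),h(V,Q,b)).
Decompose q/2: q(Q,Y2) =?= q(q(V,h(c,c,V)),q(L,e)),  h(R,k,X) =?= h(q(unit,unit),N,q(Y2,h(L,L,Y2))).
Decompose q/2: Q =?= q(V,h(c,c,V)),  Y2 =?= q(L,e).
Bind Q := q(V,h(c,c,V)); substituting into the one remaining equation that mentions Q gives: q(h(unit,h(T,N,c),T),L) =?= q(h(V,P,h(b,e,N)),h(V,q(V,h(c,c,V)),b)).
Bind Y2 := q(L,e); substituting into the one remaining equation that mentions Y2 gives: h(R,k,X) =?= h(q(unit,unit),N,q(q(L,e),h(L,L,q(L,e)))).
Decompose h/3: R =?= q(unit,unit),  k =?= N,  X =?= q(q(L,e),h(L,L,q(L,e))).
Bind R := q(unit,unit); no other remaining equation mentions R.
Bind N := k; substituting into the one remaining equation that mentions N gives: q(h(unit,h(T,k,c),T),L) =?= q(h(V,P,h(b,e,k)),h(V,q(V,h(c,c,V)),b)).
Bind X := q(q(L,e),h(L,L,q(L,e))); no other remaining equation mentions X.
Decompose q/2: h(unit,h(T,k,c),T) =?= h(V,P,h(b,e,k)),  L =?= h(V,q(V,h(c,c,V)),b).
Decompose h/3: unit =?= V,  h(T,k,c) =?= P,  T =?= h(b,e,k).
Bind V := unit; substituting into the one remaining equation that mentions V gives: L =?= h(unit,q(unit,h(c,c,unit)),b). Substituting into the earlier binding gives Q := q(unit,h(c,c,unit)).
Bind P := h(T,k,c); no other remaining equation mentions P.
Bind T := h(b,e,k); no other remaining equation mentions T. Substituting into the earlier binding gives P := h(h(b,e,k),k,c).
Bind L := h(unit,q(unit,h(c,c,unit)),b). Substituting into the earlier bindings gives Y2 := q(h(unit,q(unit,h(c,c,unit)),b),e), X := q(q(h(unit,q(unit,h(c,c,unit)),b),e),h(h(unit,q(unit,h(c,c,unit)),b),h(unit,q(unit,h(c,c,unit)),b),q(h(unit,q(unit,h(c,c,unit)),b),e))).
MGU = { Q -> q(unit,h(c,c,unit)), Y2 -> q(h(unit,q(unit,h(c,c,unit)),b),e), R -> q(unit,unit), N -> k, X -> q(q(h(unit,q(unit,h(c,c,unit)),b),e),h(h(unit,q(unit,h(c,c,unit)),b),h(unit,q(unit,h(c,c,unit)),b),q(h(unit,q(unit,h(c,c,unit)),b),e))), V -> unit, P -> h(h(b,e,k),k,c), T -> h(b,e,k), L -> h(unit,q(unit,h(c,c,unit)),b) }, so L -> h(unit,q(unit,h(c,c,unit)),b).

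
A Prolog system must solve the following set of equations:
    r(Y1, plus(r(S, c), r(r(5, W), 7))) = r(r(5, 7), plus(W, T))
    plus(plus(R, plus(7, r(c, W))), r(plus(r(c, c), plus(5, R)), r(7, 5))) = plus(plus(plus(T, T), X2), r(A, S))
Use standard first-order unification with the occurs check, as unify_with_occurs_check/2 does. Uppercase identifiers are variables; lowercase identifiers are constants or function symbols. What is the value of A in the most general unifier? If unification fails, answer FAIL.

Decompose r/2: Y1 = r(5, 7),  plus(r(S, c), r(r(5, W), 7)) = plus(W, T).
Bind Y1 := r(5, 7); no other remaining equation mentions Y1.
Decompose plus/2: r(S, c) = W,  r(r(5, W), 7) = T.
Bind W := r(S, c); substituting into the remaining equations gives: r(r(5, r(S, c)), 7) = T,  plus(plus(R, plus(7, r(c, r(S, c)))), r(plus(r(c, c), plus(5, R)), r(7, 5))) = plus(plus(plus(T, T), X2), r(A, S)).
Bind T := r(r(5, r(S, c)), 7); substituting into the remaining equation gives: plus(plus(R, plus(7, r(c, r(S, c)))), r(plus(r(c, c), plus(5, R)), r(7, 5))) = plus(plus(plus(r(r(5, r(S, c)), 7), r(r(5, r(S, c)), 7)), X2), r(A, S)).
Decompose plus/2: plus(R, plus(7, r(c, r(S, c)))) = plus(plus(r(r(5, r(S, c)), 7), r(r(5, r(S, c)), 7)), X2),  r(plus(r(c, c), plus(5, R)), r(7, 5)) = r(A, S).
Decompose plus/2: R = plus(r(r(5, r(S, c)), 7), r(r(5, r(S, c)), 7)),  plus(7, r(c, r(S, c))) = X2.
Bind R := plus(r(r(5, r(S, c)), 7), r(r(5, r(S, c)), 7)); substituting into the one remaining equation that mentions R gives: r(plus(r(c, c), plus(5, plus(r(r(5, r(S, c)), 7), r(r(5, r(S, c)), 7)))), r(7, 5)) = r(A, S).
Bind X2 := plus(7, r(c, r(S, c))); no other remaining equation mentions X2.
Decompose r/2: plus(r(c, c), plus(5, plus(r(r(5, r(S, c)), 7), r(r(5, r(S, c)), 7)))) = A,  r(7, 5) = S.
Bind A := plus(r(c, c), plus(5, plus(r(r(5, r(S, c)), 7), r(r(5, r(S, c)), 7)))); no other remaining equation mentions A.
Bind S := r(7, 5). Substituting into the earlier bindings gives W := r(r(7, 5), c), T := r(r(5, r(r(7, 5), c)), 7), R := plus(r(r(5, r(r(7, 5), c)), 7), r(r(5, r(r(7, 5), c)), 7)), X2 := plus(7, r(c, r(r(7, 5), c))), A := plus(r(c, c), plus(5, plus(r(r(5, r(r(7, 5), c)), 7), r(r(5, r(r(7, 5), c)), 7)))).
MGU = { Y1 -> r(5, 7), W -> r(r(7, 5), c), T -> r(r(5, r(r(7, 5), c)), 7), R -> plus(r(r(5, r(r(7, 5), c)), 7), r(r(5, r(r(7, 5), c)), 7)), X2 -> plus(7, r(c, r(r(7, 5), c))), A -> plus(r(c, c), plus(5, plus(r(r(5, r(r(7, 5), c)), 7), r(r(5, r(r(7, 5), c)), 7)))), S -> r(7, 5) }, so A -> plus(r(c, c), plus(5, plus(r(r(5, r(r(7, 5), c)), 7), r(r(5, r(r(7, 5), c)), 7)))).

plus(r(c, c), plus(5, plus(r(r(5, r(r(7, 5), c)), 7), r(r(5, r(r(7, 5), c)), 7))))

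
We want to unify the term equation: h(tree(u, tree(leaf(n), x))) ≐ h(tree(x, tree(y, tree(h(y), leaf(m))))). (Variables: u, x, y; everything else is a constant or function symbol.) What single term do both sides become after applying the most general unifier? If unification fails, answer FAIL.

Decompose h/1: tree(u, tree(leaf(n), x)) ≐ tree(x, tree(y, tree(h(y), leaf(m)))).
Decompose tree/2: u ≐ x,  tree(leaf(n), x) ≐ tree(y, tree(h(y), leaf(m))).
Bind u := x; no other remaining equation mentions u.
Decompose tree/2: leaf(n) ≐ y,  x ≐ tree(h(y), leaf(m)).
Bind y := leaf(n); substituting into the remaining equation gives: x ≐ tree(h(leaf(n)), leaf(m)).
Bind x := tree(h(leaf(n)), leaf(m)). Substituting into the earlier binding gives u := tree(h(leaf(n)), leaf(m)).
Applying the MGU to either side gives h(tree(tree(h(leaf(n)), leaf(m)), tree(leaf(n), tree(h(leaf(n)), leaf(m))))).

h(tree(tree(h(leaf(n)), leaf(m)), tree(leaf(n), tree(h(leaf(n)), leaf(m)))))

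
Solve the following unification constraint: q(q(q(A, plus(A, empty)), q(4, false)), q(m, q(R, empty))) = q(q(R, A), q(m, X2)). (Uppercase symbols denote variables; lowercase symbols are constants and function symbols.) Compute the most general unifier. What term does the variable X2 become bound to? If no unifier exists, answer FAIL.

Decompose q/2: q(q(A, plus(A, empty)), q(4, false)) = q(R, A),  q(m, q(R, empty)) = q(m, X2).
Decompose q/2: q(A, plus(A, empty)) = R,  q(4, false) = A.
Bind R := q(A, plus(A, empty)); substituting into the one remaining equation that mentions R gives: q(m, q(q(A, plus(A, empty)), empty)) = q(m, X2).
Bind A := q(4, false); substituting into the remaining equation gives: q(m, q(q(q(4, false), plus(q(4, false), empty)), empty)) = q(m, X2). Substituting into the earlier binding gives R := q(q(4, false), plus(q(4, false), empty)).
Decompose q/2: m = m,  q(q(q(4, false), plus(q(4, false), empty)), empty) = X2.
Delete trivial equation m = m.
Bind X2 := q(q(q(4, false), plus(q(4, false), empty)), empty).
MGU = { R := q(q(4, false), plus(q(4, false), empty)), A := q(4, false), X2 := q(q(q(4, false), plus(q(4, false), empty)), empty) }, so X2 := q(q(q(4, false), plus(q(4, false), empty)), empty).

q(q(q(4, false), plus(q(4, false), empty)), empty)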